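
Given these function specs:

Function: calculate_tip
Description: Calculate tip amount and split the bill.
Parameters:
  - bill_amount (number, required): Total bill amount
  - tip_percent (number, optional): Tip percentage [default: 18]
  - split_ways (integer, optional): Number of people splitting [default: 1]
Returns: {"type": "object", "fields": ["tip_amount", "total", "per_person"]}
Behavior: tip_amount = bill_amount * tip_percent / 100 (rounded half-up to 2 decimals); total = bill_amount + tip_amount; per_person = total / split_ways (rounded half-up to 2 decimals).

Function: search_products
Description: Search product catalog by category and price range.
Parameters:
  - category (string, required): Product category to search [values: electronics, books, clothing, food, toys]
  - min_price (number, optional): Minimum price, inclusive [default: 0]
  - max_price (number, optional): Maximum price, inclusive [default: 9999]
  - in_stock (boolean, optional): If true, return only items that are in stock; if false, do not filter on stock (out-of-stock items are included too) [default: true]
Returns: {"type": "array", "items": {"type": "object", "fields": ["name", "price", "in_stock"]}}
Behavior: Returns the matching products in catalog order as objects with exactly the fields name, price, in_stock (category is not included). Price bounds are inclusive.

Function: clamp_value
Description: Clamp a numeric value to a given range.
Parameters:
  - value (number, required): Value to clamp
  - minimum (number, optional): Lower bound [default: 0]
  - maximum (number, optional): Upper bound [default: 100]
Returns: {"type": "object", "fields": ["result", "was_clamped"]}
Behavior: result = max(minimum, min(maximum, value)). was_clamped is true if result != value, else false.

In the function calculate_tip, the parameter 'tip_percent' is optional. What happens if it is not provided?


The calculate_tip spec declares:
  - tip_percent (number, optional): Tip percentage [default: 18]
It defaults to 18


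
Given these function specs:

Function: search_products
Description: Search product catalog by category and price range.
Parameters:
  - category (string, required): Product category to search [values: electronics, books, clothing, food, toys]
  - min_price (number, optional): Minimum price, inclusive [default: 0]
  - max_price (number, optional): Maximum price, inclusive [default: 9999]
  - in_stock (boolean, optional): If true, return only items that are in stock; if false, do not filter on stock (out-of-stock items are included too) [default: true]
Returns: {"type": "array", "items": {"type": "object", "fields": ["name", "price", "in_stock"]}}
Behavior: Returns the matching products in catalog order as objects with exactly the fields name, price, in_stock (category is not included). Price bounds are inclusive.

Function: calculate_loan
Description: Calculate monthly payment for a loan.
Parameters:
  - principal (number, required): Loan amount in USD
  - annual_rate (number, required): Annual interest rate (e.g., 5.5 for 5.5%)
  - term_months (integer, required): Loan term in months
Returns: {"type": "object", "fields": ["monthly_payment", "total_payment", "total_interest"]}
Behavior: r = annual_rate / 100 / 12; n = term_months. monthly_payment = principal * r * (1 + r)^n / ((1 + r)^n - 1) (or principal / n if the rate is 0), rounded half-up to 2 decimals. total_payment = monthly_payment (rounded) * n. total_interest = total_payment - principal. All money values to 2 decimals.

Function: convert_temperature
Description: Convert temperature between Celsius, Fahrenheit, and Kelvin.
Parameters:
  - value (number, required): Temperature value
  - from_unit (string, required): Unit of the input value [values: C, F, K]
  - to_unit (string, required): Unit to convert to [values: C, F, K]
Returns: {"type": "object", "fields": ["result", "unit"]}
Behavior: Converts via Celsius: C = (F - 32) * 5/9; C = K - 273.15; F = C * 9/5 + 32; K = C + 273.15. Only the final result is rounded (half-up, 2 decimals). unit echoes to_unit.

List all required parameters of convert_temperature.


Parameters of convert_temperature and their required/optional flag:
  value: required
  from_unit: required
  to_unit: required
from_unit, to_unit, value


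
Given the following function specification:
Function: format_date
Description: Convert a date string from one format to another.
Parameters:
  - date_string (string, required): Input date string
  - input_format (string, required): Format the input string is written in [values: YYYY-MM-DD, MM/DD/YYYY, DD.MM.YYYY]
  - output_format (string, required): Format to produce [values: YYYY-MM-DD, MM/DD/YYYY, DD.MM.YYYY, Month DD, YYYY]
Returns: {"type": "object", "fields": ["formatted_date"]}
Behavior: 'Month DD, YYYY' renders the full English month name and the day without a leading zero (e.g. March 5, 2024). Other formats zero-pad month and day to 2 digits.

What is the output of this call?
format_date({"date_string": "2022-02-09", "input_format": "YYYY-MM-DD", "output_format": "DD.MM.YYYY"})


Parse '2022-02-09' as YYYY-MM-DD: year=2022, month=2, day=9
Render as DD.MM.YYYY: 09.02.2022
Output:
{"formatted_date": "09.02.2022"}


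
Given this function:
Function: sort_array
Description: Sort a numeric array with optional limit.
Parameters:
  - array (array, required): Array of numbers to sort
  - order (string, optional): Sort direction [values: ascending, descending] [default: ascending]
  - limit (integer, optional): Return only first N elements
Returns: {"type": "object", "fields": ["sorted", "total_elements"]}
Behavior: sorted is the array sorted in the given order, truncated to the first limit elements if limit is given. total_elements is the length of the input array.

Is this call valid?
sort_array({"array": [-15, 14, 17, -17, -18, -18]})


Checking all required parameters present and types match... All valid.
Valid


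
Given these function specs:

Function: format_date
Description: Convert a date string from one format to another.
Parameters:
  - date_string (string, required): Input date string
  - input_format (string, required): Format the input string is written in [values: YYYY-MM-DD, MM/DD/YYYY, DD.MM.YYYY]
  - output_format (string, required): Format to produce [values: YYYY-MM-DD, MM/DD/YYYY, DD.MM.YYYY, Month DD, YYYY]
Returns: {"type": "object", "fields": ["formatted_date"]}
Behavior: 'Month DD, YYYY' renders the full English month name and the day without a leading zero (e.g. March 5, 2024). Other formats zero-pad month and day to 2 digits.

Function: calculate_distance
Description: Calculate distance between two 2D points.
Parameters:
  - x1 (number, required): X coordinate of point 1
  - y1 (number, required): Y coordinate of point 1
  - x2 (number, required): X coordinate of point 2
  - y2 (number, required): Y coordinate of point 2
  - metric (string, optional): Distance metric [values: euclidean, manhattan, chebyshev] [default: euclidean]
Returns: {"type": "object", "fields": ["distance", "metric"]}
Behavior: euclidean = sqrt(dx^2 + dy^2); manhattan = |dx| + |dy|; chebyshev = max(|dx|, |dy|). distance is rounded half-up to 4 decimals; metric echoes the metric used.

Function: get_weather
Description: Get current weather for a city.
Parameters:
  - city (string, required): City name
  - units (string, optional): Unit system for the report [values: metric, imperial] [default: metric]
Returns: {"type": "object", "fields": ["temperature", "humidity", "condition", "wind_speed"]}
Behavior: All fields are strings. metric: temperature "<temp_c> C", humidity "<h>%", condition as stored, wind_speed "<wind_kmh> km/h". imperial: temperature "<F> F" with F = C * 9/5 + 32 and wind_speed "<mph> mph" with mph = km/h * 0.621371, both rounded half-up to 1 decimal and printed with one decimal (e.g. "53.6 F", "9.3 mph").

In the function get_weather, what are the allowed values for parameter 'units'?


The get_weather spec declares:
  - units (string, optional): Unit system for the report [values: metric, imperial] [default: metric]
Allowed values:
metric, imperial


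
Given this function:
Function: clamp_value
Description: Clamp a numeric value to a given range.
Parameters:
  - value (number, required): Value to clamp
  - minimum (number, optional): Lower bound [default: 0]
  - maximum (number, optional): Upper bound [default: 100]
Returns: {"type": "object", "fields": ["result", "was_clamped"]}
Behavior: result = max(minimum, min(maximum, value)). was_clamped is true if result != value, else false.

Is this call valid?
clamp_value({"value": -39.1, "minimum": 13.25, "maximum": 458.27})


Checking all required parameters present and types match... All valid.
Valid


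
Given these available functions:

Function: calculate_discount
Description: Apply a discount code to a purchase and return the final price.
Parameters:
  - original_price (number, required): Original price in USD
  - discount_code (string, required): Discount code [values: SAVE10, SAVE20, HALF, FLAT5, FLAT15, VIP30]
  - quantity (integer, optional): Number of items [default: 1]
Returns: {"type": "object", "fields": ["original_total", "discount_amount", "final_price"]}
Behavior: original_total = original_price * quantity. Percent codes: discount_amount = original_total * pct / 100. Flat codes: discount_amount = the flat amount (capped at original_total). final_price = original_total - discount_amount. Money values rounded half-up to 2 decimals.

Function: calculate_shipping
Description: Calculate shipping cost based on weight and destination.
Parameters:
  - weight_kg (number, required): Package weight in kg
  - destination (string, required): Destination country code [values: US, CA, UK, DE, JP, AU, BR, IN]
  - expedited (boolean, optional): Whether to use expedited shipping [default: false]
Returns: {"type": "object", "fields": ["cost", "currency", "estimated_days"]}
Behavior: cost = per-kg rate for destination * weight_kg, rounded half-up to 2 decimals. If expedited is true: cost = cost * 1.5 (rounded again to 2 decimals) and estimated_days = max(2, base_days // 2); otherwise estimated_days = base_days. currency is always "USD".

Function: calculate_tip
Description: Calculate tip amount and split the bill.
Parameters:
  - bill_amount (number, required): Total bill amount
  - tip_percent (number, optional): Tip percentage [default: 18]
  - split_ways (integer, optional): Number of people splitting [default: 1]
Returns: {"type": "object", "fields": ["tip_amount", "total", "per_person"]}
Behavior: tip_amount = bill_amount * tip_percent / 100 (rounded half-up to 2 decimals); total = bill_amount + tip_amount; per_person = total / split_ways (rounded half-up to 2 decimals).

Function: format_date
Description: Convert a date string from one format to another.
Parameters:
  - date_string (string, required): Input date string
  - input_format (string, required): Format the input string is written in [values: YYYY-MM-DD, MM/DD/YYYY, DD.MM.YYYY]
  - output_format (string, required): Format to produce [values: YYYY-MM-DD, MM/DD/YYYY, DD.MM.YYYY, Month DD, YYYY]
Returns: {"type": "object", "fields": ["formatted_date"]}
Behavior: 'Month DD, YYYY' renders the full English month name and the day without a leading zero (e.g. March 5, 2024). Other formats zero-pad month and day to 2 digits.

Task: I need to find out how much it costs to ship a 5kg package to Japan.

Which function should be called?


The task needs a function whose description is: Calculate shipping cost based on weight and destination.
calculate_shipping


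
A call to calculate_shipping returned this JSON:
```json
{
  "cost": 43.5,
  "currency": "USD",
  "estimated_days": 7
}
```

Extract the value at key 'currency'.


USD


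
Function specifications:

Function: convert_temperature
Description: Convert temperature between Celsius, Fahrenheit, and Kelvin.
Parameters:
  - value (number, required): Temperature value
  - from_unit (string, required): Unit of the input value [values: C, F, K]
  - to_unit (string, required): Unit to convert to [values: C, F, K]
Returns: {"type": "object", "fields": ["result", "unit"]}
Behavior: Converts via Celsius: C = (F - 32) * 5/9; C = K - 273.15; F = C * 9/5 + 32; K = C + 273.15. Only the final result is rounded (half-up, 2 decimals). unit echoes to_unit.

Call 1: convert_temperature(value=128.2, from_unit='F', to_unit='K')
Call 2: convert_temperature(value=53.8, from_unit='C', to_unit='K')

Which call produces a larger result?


Call 1:
  To C: (128.2 - 32) * 5/9 = 53.444444
  To K: 53.444444 + 273.15 = 326.594444
  Round to 2 decimals: 326.59
  -> 326.59 K
Call 2:
  Input already in C: 53.8
  To K: 53.8 + 273.15 = 326.95
  Round to 2 decimals: 326.95
  -> 326.95 K
Call 2 (326.95 K)


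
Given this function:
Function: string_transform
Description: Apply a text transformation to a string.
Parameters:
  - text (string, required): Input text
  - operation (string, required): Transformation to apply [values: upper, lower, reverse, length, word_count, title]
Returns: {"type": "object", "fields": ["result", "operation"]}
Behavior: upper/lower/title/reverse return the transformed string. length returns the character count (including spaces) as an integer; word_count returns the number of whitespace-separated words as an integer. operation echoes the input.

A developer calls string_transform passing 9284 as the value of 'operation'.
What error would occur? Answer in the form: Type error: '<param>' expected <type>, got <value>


Spec: 'operation' is declared as string; 9284 is an integer.
Type error: 'operation' expected string, got 9284


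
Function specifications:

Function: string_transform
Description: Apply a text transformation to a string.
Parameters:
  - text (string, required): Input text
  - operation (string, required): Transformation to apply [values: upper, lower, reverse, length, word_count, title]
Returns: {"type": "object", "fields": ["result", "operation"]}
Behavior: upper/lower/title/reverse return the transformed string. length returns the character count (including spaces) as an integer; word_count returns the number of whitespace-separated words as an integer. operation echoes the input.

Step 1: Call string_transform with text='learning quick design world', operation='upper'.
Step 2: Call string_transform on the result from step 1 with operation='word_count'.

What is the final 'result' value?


Step 1: string_transform(text='learning quick design world', operation='upper')
  -> result = 'LEARNING QUICK DESIGN WORLD'
Step 2: string_transform(text='LEARNING QUICK DESIGN WORLD', operation='word_count')
  words: LEARNING, QUICK, DESIGN, WORLD -> 4
  -> result = 4
4


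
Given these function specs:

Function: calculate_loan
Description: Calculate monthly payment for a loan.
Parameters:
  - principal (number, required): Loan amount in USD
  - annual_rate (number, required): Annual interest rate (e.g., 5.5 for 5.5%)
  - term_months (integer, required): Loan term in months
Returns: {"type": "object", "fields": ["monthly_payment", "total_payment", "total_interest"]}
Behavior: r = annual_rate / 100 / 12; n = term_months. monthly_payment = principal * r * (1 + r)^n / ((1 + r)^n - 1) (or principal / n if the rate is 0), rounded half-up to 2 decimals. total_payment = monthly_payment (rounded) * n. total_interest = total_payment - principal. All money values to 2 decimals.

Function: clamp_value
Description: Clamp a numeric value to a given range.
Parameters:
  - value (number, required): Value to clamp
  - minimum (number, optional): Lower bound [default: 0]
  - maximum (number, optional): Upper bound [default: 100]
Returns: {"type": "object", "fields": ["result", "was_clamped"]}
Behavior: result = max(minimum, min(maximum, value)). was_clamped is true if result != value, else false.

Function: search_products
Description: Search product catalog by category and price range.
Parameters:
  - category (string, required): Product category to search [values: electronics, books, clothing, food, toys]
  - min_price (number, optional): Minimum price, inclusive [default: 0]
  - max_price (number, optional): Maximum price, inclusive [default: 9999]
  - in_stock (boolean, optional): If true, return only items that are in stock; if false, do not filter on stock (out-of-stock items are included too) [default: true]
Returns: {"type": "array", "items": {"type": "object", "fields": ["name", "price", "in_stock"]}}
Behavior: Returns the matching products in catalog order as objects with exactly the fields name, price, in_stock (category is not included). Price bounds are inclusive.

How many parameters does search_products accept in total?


Parameters of search_products: category (required), min_price (optional), max_price (optional), in_stock (optional)
Total:
4


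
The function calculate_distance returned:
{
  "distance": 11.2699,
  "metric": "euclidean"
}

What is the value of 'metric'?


euclidean


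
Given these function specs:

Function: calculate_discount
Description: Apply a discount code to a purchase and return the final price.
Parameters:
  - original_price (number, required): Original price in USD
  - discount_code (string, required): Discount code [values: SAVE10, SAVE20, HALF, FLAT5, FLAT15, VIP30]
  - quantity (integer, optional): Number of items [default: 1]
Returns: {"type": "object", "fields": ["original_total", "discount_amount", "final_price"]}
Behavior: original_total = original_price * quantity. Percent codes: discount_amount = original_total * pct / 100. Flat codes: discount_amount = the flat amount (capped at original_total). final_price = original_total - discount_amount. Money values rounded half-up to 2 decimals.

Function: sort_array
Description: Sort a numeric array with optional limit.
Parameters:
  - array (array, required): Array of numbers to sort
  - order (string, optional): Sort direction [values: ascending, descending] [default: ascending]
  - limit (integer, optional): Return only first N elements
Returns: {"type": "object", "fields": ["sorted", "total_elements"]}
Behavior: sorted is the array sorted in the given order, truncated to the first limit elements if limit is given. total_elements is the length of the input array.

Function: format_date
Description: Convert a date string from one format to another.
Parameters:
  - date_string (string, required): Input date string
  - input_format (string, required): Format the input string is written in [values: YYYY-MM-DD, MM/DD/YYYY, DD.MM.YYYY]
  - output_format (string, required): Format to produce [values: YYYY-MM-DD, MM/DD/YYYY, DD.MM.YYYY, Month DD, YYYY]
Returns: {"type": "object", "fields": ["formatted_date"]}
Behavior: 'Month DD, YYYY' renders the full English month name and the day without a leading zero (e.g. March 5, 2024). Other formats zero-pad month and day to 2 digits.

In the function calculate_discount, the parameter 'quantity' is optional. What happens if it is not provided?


The calculate_discount spec declares:
  - quantity (integer, optional): Number of items [default: 1]
It defaults to 1


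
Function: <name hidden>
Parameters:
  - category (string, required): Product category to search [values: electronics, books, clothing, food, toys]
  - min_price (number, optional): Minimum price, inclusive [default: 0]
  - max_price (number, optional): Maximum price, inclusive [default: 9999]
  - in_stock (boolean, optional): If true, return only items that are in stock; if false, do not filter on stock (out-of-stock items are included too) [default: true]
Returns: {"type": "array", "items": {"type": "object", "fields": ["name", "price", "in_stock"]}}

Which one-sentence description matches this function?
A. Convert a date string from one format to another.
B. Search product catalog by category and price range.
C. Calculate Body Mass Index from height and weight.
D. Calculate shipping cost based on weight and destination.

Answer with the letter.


Parameters category, min_price, max_price, in_stock and return "array" fit: Search product catalog by category and price range.
B


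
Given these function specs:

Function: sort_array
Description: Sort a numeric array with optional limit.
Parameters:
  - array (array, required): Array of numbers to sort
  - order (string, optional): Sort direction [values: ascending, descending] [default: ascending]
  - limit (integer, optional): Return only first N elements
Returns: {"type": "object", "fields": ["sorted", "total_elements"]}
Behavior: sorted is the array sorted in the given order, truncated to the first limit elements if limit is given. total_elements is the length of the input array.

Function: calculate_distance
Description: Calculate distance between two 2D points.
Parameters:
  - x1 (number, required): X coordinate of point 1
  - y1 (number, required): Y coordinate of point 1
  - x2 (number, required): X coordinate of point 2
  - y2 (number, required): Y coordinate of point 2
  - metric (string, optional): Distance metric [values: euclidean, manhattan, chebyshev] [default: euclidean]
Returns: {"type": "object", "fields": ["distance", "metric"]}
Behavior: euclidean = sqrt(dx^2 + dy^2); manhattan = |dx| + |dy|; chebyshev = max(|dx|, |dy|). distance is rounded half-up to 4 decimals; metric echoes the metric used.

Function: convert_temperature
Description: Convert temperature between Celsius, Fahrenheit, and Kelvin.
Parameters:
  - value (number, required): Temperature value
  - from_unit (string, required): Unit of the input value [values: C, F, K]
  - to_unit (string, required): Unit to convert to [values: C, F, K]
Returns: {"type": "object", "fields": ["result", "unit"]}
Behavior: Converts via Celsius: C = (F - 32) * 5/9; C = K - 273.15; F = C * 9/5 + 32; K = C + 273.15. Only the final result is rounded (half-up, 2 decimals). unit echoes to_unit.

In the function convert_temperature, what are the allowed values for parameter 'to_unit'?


The convert_temperature spec declares:
  - to_unit (string, required): Unit to convert to [values: C, F, K]
Allowed values:
C, F, K


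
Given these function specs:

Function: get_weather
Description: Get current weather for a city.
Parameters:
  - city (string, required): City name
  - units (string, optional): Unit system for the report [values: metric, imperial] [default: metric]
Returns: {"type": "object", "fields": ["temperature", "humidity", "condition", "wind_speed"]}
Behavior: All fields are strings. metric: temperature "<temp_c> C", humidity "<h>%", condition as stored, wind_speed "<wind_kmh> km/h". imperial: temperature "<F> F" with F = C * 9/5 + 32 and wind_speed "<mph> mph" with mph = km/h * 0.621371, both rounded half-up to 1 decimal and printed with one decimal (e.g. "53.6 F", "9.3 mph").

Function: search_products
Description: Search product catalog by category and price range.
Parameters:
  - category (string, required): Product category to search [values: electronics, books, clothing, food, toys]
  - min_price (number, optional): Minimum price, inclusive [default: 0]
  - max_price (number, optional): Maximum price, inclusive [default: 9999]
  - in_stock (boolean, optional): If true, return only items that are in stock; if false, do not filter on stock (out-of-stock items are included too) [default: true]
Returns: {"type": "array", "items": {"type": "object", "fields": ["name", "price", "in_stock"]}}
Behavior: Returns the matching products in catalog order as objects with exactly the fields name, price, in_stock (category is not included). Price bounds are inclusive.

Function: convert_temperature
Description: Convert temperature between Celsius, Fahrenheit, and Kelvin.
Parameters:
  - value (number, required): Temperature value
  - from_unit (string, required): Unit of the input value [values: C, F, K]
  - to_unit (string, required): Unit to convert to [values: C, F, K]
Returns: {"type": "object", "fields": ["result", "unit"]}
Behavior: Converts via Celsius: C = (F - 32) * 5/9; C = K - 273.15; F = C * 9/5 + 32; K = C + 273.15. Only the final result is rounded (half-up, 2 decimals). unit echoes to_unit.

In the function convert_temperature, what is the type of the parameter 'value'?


The convert_temperature spec declares:
  - value (number, required): Temperature value
Type:
number


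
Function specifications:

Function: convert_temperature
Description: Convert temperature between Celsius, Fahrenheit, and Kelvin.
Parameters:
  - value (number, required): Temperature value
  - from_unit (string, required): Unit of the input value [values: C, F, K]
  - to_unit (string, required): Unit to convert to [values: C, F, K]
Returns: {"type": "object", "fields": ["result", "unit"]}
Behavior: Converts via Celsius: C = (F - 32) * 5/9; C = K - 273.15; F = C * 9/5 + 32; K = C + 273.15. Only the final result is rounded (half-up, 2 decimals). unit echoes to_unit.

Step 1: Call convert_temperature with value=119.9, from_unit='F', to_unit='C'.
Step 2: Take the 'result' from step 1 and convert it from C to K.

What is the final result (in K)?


Step 1: convert_temperature(value=119.9, from_unit=F, to_unit=C)
  To C: (119.9 - 32) * 5/9 = 48.833333
  Target is C: 48.833333
  Round to 2 decimals: 48.83
  -> result = 48.83 C
Step 2: convert_temperature(value=48.83, from_unit=C, to_unit=K)
  Input already in C: 48.83
  To K: 48.83 + 273.15 = 321.98
  Round to 2 decimals: 321.98
  -> result = 321.98 K
321.98 K


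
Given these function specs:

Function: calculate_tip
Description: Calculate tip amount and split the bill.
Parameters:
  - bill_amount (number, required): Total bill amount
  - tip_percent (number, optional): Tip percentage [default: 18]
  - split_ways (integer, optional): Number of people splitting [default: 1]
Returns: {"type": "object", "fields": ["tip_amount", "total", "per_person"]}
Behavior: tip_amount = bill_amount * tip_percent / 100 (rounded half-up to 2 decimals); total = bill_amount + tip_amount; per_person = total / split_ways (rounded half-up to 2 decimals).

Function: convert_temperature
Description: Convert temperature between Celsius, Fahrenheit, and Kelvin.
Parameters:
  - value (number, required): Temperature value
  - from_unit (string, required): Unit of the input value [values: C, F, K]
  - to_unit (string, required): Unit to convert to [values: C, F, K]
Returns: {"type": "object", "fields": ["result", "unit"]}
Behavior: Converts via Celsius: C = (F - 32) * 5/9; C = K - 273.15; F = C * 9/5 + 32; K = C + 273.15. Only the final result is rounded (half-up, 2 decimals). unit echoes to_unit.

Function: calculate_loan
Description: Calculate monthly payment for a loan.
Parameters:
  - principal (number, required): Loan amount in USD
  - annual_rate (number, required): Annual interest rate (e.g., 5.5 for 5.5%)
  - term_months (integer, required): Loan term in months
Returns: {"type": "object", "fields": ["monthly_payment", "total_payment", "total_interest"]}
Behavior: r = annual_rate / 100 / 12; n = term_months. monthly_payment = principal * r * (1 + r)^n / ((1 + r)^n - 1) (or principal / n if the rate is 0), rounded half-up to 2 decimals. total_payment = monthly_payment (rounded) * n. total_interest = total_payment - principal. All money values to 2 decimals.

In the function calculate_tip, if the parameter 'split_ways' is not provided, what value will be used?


The calculate_tip spec declares:
  - split_ways (integer, optional): Number of people splitting [default: 1]
Default:
1


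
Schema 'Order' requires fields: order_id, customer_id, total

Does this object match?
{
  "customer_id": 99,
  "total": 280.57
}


Checking required fields...
Missing: order_id
Invalid - missing required field 'order_id'


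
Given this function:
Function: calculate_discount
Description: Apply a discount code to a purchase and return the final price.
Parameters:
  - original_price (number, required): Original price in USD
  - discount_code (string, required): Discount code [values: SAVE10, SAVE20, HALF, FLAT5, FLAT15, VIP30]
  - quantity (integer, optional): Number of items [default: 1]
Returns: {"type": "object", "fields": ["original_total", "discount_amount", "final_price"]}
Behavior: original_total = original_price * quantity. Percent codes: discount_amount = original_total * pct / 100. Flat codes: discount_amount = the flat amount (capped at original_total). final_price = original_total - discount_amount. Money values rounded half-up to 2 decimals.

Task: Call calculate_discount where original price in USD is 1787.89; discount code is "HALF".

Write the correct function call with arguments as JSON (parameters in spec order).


Mapping each described value to its parameter name:
  'Original price in USD' -> original_price = 1787.89
  'Discount code' -> discount_code = "HALF"
calculate_discount({"original_price": 1787.89, "discount_code": "HALF"})


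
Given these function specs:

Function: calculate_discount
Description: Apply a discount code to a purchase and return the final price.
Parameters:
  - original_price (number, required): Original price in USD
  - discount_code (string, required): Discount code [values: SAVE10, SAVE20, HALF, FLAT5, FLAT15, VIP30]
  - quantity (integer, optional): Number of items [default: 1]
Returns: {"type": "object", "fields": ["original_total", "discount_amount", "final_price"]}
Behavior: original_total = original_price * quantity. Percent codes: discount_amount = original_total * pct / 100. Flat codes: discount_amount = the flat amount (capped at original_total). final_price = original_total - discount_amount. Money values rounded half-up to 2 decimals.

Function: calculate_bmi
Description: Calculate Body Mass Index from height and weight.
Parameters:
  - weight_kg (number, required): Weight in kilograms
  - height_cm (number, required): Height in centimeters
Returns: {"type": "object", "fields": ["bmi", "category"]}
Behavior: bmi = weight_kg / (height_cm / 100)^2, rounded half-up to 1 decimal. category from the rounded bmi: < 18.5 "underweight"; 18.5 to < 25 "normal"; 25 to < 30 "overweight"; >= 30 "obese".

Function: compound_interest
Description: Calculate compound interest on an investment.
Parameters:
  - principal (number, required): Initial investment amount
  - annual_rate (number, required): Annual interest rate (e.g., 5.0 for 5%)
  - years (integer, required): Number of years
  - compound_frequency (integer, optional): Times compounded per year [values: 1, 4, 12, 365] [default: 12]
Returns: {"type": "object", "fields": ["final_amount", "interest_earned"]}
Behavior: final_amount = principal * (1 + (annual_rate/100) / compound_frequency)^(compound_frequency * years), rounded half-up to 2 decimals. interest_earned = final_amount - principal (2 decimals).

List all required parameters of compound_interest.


Parameters of compound_interest and their required/optional flag:
  principal: required
  annual_rate: required
  years: required
  compound_frequency: optional
annual_rate, principal, years


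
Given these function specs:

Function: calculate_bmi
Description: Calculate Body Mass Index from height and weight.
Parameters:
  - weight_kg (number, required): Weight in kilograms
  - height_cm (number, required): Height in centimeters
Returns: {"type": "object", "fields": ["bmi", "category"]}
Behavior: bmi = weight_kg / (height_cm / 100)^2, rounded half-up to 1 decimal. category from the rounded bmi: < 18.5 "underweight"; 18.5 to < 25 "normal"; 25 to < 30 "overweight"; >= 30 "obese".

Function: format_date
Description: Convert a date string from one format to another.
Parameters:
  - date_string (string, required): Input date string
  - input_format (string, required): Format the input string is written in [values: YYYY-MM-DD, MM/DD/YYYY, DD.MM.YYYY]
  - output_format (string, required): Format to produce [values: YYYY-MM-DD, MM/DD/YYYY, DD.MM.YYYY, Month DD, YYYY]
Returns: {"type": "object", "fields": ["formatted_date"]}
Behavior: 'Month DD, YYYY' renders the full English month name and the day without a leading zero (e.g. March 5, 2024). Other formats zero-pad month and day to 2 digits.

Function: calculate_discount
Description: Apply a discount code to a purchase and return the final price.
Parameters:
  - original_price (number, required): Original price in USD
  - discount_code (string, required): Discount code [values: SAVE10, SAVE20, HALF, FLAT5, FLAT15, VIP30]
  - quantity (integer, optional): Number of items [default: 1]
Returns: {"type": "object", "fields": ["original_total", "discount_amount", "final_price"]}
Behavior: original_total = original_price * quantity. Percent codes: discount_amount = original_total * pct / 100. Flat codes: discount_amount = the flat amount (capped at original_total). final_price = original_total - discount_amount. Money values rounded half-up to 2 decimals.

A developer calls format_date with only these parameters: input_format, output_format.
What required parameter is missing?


Required parameters: date_string, input_format, output_format
Provided: input_format, output_format
Missing: date_string
date_string


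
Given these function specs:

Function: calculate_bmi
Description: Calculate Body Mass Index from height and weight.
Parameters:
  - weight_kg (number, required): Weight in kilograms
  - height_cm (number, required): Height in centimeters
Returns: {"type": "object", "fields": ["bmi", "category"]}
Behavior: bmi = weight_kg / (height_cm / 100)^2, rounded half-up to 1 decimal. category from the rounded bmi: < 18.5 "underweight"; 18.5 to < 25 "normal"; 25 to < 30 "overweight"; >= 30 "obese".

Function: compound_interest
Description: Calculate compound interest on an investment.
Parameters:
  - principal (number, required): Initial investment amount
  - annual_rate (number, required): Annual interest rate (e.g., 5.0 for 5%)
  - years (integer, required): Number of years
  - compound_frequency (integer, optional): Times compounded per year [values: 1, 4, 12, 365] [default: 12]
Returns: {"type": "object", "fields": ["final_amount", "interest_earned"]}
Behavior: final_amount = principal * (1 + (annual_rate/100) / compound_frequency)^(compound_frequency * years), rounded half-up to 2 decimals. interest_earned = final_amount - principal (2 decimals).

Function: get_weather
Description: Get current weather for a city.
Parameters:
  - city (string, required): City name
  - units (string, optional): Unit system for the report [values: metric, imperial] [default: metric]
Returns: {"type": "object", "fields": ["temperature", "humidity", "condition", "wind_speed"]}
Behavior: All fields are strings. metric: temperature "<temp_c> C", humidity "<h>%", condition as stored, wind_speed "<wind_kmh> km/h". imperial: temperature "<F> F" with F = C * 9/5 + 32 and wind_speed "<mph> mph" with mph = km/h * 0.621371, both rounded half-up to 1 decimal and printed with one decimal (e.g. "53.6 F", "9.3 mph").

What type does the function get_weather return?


The get_weather spec declares Returns: {"type": "object", "fields": ["temperature", "humidity", "condition", "wind_speed"]}
Type:
object


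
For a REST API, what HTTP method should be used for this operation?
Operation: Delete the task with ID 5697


GET = read, POST = create, PUT = update/replace, DELETE = remove
This operation is a removal.
DELETE


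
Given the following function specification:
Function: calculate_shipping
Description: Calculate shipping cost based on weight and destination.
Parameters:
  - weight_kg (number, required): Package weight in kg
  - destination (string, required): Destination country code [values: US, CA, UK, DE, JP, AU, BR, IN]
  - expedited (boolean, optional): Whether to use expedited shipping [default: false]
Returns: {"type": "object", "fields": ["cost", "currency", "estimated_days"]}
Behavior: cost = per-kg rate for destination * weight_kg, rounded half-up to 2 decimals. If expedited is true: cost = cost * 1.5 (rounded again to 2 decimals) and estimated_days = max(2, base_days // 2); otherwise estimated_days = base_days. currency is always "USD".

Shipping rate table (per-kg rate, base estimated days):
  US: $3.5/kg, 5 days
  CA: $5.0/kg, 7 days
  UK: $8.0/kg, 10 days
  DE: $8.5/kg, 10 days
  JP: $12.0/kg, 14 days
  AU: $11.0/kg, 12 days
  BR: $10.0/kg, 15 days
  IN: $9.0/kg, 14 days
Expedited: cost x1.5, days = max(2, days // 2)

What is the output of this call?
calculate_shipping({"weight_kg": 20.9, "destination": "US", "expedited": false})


Rate for US: $3.5/kg, base 5 days
cost = 3.5 * 20.9 = 73.15 -> 73.15
expedited not set/false: estimated_days = 5
Output:
{"cost": 73.15, "currency": "USD", "estimated_days": 5}


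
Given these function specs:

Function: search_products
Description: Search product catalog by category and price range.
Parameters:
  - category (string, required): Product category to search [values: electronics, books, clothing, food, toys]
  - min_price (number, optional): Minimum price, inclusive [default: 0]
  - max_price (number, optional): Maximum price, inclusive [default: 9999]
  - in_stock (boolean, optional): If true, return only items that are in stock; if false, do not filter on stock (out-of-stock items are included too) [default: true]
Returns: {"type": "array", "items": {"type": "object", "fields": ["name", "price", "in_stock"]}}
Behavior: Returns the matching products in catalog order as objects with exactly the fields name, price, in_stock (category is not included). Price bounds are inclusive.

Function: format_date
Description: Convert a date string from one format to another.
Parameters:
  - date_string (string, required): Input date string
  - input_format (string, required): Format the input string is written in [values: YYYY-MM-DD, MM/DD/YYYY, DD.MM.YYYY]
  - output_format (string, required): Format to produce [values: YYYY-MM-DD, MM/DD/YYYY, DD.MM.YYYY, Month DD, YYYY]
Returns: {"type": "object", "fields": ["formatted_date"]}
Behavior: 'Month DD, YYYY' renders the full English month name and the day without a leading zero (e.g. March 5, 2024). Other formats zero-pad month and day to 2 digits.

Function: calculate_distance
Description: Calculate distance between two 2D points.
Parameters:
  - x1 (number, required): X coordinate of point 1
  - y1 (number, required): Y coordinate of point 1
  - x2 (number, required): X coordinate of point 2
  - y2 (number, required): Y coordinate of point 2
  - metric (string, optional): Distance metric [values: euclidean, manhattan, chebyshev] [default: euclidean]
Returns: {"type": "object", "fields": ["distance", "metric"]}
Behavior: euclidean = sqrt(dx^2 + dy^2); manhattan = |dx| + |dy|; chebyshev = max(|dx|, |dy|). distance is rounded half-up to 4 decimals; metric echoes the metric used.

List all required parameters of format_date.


Parameters of format_date and their required/optional flag:
  date_string: required
  input_format: required
  output_format: required
date_string, input_format, output_format


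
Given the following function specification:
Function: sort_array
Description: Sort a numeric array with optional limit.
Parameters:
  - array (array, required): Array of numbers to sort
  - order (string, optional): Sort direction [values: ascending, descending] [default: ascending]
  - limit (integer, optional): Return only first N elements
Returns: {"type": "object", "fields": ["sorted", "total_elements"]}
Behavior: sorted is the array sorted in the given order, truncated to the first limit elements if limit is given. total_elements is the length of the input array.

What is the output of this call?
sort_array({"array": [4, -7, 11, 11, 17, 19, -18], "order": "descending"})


sorted descending: [19, 17, 11, 11, 4, -7, -18]
total_elements = len(input) = 7
Output:
{"sorted": [19, 17, 11, 11, 4, -7, -18], "total_elements": 7}


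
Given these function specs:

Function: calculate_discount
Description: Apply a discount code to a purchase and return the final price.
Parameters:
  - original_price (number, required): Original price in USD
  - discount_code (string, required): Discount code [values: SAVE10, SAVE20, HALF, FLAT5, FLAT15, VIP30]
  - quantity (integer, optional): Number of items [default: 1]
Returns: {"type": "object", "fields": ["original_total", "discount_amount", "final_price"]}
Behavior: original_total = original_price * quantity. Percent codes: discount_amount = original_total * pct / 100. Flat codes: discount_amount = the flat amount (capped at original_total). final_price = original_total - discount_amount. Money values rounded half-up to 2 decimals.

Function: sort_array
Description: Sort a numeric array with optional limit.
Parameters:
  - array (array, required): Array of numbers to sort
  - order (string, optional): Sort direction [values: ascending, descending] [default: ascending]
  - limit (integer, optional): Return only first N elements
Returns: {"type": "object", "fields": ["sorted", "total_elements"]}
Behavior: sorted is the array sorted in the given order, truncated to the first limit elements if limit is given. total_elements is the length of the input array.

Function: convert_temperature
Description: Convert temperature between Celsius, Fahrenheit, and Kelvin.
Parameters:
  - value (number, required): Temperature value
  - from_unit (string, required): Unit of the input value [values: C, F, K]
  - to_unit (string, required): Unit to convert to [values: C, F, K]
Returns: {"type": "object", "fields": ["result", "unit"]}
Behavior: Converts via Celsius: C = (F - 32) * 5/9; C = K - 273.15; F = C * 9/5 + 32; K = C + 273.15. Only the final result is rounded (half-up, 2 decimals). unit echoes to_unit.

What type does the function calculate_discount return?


The calculate_discount spec declares Returns: {"type": "object", "fields": ["original_total", "discount_amount", "final_price"]}
Type:
object
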